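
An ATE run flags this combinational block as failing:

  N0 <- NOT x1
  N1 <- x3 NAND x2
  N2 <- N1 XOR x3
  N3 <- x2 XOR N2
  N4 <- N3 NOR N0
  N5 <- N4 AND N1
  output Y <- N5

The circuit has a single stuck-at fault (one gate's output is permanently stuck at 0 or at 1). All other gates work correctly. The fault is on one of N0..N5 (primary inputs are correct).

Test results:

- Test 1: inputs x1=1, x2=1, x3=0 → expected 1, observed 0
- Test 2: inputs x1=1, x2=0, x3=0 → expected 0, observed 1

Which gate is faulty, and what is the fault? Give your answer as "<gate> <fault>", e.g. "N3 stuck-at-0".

N2 stuck-at-0

Fault-free values for test 1 (x1=1, x2=1, x3=0): N0=0, N1=1, N2=1, N3=0, N4=1, N5=1, giving Y=1. Observed 0.
Test 1: faults giving observed 0 are {N0 stuck-at-1, N1 stuck-at-0, N2 stuck-at-0, N3 stuck-at-1, N4 stuck-at-0, N5 stuck-at-0}.
Test 2 (x1=1, x2=0, x3=0): fault-free N0=0, N1=1, N2=1, N3=1, N4=0, N5=0 → 0; observed 1. Eliminates N0 stuck-at-1, N1 stuck-at-0, N3 stuck-at-1, N4 stuck-at-0, N5 stuck-at-0.
Only N2 stuck-at-0 is consistent with every test.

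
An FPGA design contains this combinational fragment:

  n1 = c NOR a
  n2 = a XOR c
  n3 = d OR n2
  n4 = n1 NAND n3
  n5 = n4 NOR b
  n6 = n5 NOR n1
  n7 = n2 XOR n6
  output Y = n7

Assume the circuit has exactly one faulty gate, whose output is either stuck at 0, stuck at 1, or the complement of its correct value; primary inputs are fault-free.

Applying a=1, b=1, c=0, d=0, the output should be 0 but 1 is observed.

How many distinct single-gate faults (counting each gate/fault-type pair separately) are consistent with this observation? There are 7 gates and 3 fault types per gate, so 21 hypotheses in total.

Fault-free: n1=0, n2=1, n3=1, n4=1, n5=0, n6=1, n7=0 → 0. Observed 1.
  n1: stuck-at-1, inverted output ✓; others ✗
  n2: stuck-at-0, inverted output ✓; others ✗
  n3: none of the 3 fault types match ✗
  n4: none of the 3 fault types match ✗
  n5: stuck-at-1, inverted output ✓; others ✗
  n6: stuck-at-0, inverted output ✓; others ✗
  n7: stuck-at-1, inverted output ✓; others ✗
Consistent faults: {n1 stuck-at-1, n1 inverted output, n2 stuck-at-0, n2 inverted output, n5 stuck-at-1, n5 inverted output, n6 stuck-at-0, n6 inverted output, n7 stuck-at-1, n7 inverted output} — 10 in all.

10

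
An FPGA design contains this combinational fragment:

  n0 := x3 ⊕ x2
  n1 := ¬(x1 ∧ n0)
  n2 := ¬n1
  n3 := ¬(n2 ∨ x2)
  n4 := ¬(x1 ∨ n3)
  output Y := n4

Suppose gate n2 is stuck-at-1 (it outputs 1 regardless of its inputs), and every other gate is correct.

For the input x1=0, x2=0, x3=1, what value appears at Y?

1

Propagate with n2 forced: n0=1, n1=1, n2=1 [stuck-at-1], n3=0, n4=1.
So Y = 1. (Without the fault it would be 0.)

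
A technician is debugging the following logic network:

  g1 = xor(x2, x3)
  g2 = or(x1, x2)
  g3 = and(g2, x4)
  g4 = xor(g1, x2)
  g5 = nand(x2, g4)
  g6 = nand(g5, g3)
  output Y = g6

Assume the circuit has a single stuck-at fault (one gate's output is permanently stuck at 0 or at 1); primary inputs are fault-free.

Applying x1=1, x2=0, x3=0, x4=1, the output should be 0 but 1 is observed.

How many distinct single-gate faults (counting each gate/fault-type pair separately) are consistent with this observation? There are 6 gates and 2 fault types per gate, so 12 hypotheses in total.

Fault-free: g1=0, g2=1, g3=1, g4=0, g5=1, g6=0 → 0. Observed 1.
  g1 stuck-at-0: output 0 ✗
  g1 stuck-at-1: output 0 ✗
  g2 stuck-at-0: output 1 ✓
  g2 stuck-at-1: output 0 ✗
  g3 stuck-at-0: output 1 ✓
  g3 stuck-at-1: output 0 ✗
  g4 stuck-at-0: output 0 ✗
  g4 stuck-at-1: output 0 ✗
  g5 stuck-at-0: output 1 ✓
  g5 stuck-at-1: output 0 ✗
  g6 stuck-at-0: output 0 ✗
  g6 stuck-at-1: output 1 ✓
Consistent faults: {g2 stuck-at-0, g3 stuck-at-0, g5 stuck-at-0, g6 stuck-at-1} — 4 in all.

4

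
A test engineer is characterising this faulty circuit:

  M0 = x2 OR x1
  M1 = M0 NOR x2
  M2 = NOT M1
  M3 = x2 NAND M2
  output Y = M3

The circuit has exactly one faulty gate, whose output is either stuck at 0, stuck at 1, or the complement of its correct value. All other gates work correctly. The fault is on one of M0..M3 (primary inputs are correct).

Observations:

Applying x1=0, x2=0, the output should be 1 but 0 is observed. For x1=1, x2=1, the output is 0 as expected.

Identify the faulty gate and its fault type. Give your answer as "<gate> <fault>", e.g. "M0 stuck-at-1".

M3 stuck-at-0

Fault-free values for test 1 (x1=0, x2=0): M0=0, M1=1, M2=0, M3=1, giving Y=1. Observed 0.
Test 1: faults giving observed 0 are {M3 stuck-at-0, M3 inverted output}.
Test 2 (x1=1, x2=1): fault-free M0=1, M1=0, M2=1, M3=0 → 0; observed 0. Eliminates M3 inverted output.
Only M3 stuck-at-0 is consistent with every test.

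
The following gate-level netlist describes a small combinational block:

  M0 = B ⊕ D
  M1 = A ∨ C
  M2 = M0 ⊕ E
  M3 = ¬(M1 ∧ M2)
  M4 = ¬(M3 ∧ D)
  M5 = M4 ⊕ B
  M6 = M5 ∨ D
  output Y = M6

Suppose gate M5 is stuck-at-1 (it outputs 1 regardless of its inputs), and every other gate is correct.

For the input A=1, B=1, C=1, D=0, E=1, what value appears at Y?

Propagate with M5 forced: M0=1, M1=1, M2=0, M3=1, M4=1, M5=1 [stuck-at-1], M6=1.
So Y = 1. (Without the fault it would be 0.)

1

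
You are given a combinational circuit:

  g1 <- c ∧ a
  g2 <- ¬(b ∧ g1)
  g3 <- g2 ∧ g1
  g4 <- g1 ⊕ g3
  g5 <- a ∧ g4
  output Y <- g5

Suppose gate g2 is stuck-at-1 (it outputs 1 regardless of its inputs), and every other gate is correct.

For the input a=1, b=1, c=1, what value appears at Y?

Propagate with g2 forced: g1=1, g2=1 [stuck-at-1], g3=1, g4=0, g5=0.
So Y = 0. (Without the fault it would be 1.)

0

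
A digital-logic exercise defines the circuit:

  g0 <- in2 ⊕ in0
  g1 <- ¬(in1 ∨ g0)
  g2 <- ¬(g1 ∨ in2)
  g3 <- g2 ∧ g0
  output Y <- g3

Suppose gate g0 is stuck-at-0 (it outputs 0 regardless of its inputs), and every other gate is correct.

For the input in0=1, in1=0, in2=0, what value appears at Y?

0

Propagate with g0 forced: g0=0 [stuck-at-0], g1=1, g2=0, g3=0.
So Y = 0. (Without the fault it would be 1.)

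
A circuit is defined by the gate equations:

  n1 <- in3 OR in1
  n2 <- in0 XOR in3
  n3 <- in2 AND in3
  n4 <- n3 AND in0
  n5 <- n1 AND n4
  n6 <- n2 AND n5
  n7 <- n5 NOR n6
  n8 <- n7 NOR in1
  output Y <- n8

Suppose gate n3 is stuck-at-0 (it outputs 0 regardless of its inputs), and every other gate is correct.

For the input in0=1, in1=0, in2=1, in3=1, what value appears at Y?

0

Propagate with n3 forced: n1=1, n2=0, n3=0 [stuck-at-0], n4=0, n5=0, n6=0, n7=1, n8=0.
So Y = 0. (Without the fault it would be 1.)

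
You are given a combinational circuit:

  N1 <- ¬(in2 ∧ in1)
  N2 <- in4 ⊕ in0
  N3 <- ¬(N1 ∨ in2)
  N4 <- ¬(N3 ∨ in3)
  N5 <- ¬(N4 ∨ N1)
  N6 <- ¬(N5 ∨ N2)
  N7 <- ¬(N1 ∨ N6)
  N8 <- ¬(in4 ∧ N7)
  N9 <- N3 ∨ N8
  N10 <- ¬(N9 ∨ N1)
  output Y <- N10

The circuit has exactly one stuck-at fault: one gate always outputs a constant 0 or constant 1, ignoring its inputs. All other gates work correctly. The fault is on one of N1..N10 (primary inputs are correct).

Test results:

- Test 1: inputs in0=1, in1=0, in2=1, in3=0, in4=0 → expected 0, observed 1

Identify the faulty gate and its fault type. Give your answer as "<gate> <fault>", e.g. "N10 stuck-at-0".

Fault-free values for test 1 (in0=1, in1=0, in2=1, in3=0, in4=0): N1=1, N2=1, N3=0, N4=1, N5=0, N6=0, N7=0, N8=1, N9=1, N10=0, giving Y=0. Observed 1.
Test 1: faults giving observed 1 are {N10 stuck-at-1}.
Only N10 stuck-at-1 is consistent with every test.

N10 stuck-at-1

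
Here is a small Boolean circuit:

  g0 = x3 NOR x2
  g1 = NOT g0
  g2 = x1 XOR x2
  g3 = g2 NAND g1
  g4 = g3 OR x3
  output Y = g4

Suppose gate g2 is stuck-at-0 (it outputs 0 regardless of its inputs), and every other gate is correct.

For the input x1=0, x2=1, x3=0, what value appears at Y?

Propagate with g2 forced: g0=0, g1=1, g2=0 [stuck-at-0], g3=1, g4=1.
So Y = 1. (Without the fault it would be 0.)

1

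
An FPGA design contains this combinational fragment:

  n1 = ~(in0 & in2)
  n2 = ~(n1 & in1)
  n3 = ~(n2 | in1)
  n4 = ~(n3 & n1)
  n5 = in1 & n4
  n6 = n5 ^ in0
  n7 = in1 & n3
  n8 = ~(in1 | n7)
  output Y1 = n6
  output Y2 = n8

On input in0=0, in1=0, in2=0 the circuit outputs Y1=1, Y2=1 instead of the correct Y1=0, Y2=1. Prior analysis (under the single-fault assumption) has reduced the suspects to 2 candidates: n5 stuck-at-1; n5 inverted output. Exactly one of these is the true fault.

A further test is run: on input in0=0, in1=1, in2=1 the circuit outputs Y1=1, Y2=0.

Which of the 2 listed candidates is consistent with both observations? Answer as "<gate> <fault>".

n5 stuck-at-1

Evaluate each candidate on input in0=0, in1=1, in2=1:
  n5 stuck-at-1: n1=1, n2=0, n3=0, n4=1, n5=1 [stuck-at-1], n6=1, n7=0, n8=0 → Y1=1, Y2=0 — matches
  n5 inverted output: n1=1, n2=0, n3=0, n4=1, n5=0 [inverted output], n6=0, n7=0, n8=0 → Y1=0, Y2=0 — eliminated
Only n5 stuck-at-1 reproduces the observed Y1=1, Y2=0.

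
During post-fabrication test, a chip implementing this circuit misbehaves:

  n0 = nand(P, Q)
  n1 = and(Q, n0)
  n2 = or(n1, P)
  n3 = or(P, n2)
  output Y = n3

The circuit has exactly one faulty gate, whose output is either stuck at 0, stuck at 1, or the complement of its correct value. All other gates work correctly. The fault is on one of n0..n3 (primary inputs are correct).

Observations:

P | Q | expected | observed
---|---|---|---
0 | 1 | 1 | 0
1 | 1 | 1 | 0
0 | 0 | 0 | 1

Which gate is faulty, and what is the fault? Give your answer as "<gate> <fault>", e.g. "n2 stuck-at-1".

Fault-free values for test 1 (P=0, Q=1): n0=1, n1=1, n2=1, n3=1, giving Y=1. Observed 0.
Test 1: faults giving observed 0 are {n0 stuck-at-0, n0 inverted output, n1 stuck-at-0, n1 inverted output, n2 stuck-at-0, n2 inverted output, n3 stuck-at-0, n3 inverted output}.
Test 2 (P=1, Q=1): fault-free n0=0, n1=0, n2=1, n3=1 → 1; observed 0. Eliminates n0 stuck-at-0, n0 inverted output, n1 stuck-at-0, n1 inverted output, n2 stuck-at-0, n2 inverted output.
Test 3 (P=0, Q=0): fault-free n0=1, n1=0, n2=0, n3=0 → 0; observed 1. Eliminates n3 stuck-at-0.
Only n3 inverted output is consistent with every test.

n3 inverted output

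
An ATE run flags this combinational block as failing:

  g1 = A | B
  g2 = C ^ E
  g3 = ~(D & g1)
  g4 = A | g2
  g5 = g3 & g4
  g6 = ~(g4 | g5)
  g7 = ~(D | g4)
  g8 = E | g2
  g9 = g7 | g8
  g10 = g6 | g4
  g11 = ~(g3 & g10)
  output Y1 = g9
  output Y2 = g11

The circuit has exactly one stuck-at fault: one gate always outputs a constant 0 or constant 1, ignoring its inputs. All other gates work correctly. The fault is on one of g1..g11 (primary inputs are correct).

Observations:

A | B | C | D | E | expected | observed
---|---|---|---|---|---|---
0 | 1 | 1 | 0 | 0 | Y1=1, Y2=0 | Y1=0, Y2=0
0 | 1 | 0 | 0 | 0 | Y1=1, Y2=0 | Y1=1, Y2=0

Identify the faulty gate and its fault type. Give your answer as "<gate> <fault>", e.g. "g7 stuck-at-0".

Fault-free values for test 1 (A=0, B=1, C=1, D=0, E=0): g1=1, g2=1, g3=1, g4=1, g5=1, g6=0, g7=0, g8=1, g9=1, g10=1, g11=0, giving Y1=1, Y2=0. Observed Y1=0, Y2=0.
Test 1: faults giving observed Y1=0, Y2=0 are {g8 stuck-at-0, g9 stuck-at-0}.
Test 2 (A=0, B=1, C=0, D=0, E=0): fault-free g1=1, g2=0, g3=1, g4=0, g5=0, g6=1, g7=1, g8=0, g9=1, g10=1, g11=0 → Y1=1, Y2=0; observed Y1=1, Y2=0. Eliminates g9 stuck-at-0.
Only g8 stuck-at-0 is consistent with every test.

g8 stuck-at-0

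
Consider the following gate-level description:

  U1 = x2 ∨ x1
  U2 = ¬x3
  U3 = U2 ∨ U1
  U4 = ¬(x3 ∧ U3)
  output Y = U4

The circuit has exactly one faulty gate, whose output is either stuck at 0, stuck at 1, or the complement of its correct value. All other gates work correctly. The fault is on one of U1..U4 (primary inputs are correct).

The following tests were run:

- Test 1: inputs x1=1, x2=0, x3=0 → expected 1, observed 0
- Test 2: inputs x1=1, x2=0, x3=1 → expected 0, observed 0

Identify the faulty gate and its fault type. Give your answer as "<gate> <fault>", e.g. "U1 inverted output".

Fault-free values for test 1 (x1=1, x2=0, x3=0): U1=1, U2=1, U3=1, U4=1, giving Y=1. Observed 0.
Test 1: faults giving observed 0 are {U4 stuck-at-0, U4 inverted output}.
Test 2 (x1=1, x2=0, x3=1): fault-free U1=1, U2=0, U3=1, U4=0 → 0; observed 0. Eliminates U4 inverted output.
Only U4 stuck-at-0 is consistent with every test.

U4 stuck-at-0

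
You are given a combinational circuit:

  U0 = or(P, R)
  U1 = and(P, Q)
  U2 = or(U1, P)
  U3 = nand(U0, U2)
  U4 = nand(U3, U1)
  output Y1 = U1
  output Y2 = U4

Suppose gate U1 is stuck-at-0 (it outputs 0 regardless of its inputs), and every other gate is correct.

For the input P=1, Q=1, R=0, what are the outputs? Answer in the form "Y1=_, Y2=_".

Propagate with U1 forced: U0=1, U1=0 [stuck-at-0], U2=1, U3=0, U4=1.
So the outputs are Y1=0, Y2=1. (Without the fault they would be Y1=1, Y2=1.)

Y1=0, Y2=1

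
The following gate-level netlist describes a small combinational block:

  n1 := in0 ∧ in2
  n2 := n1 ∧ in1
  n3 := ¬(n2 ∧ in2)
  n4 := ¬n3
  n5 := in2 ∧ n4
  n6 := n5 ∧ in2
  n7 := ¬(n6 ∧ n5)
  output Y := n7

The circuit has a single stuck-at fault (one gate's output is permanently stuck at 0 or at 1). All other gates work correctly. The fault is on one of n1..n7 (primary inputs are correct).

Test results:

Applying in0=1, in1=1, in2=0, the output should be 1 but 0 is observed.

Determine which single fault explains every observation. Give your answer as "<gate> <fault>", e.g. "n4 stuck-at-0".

Fault-free values for test 1 (in0=1, in1=1, in2=0): n1=0, n2=0, n3=1, n4=0, n5=0, n6=0, n7=1, giving Y=1. Observed 0.
Test 1: faults giving observed 0 are {n7 stuck-at-0}.
Only n7 stuck-at-0 is consistent with every test.

n7 stuck-at-0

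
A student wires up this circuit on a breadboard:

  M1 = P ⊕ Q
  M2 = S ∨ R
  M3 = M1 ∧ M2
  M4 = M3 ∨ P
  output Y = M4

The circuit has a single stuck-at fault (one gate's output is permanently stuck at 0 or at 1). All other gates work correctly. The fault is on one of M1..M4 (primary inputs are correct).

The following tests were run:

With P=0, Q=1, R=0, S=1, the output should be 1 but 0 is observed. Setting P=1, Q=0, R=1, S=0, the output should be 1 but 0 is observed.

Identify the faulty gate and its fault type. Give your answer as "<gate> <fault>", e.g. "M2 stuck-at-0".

Fault-free values for test 1 (P=0, Q=1, R=0, S=1): M1=1, M2=1, M3=1, M4=1, giving Y=1. Observed 0.
Test 1: faults giving observed 0 are {M1 stuck-at-0, M2 stuck-at-0, M3 stuck-at-0, M4 stuck-at-0}.
Test 2 (P=1, Q=0, R=1, S=0): fault-free M1=1, M2=1, M3=1, M4=1 → 1; observed 0. Eliminates M1 stuck-at-0, M2 stuck-at-0, M3 stuck-at-0.
Only M4 stuck-at-0 is consistent with every test.

M4 stuck-at-0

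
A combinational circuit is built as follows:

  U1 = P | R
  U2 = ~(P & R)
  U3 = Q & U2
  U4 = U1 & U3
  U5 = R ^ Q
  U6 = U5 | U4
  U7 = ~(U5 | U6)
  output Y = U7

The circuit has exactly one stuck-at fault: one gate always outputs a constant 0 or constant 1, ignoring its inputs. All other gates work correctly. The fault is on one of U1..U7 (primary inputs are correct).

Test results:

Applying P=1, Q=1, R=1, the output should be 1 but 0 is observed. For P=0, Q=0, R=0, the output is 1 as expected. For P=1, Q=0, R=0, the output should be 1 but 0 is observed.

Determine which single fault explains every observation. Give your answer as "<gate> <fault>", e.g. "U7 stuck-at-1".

Fault-free values for test 1 (P=1, Q=1, R=1): U1=1, U2=0, U3=0, U4=0, U5=0, U6=0, U7=1, giving Y=1. Observed 0.
Test 1: faults giving observed 0 are {U2 stuck-at-1, U3 stuck-at-1, U4 stuck-at-1, U5 stuck-at-1, U6 stuck-at-1, U7 stuck-at-0}.
Test 2 (P=0, Q=0, R=0): fault-free U1=0, U2=1, U3=0, U4=0, U5=0, U6=0, U7=1 → 1; observed 1. Eliminates U4 stuck-at-1, U5 stuck-at-1, U6 stuck-at-1, U7 stuck-at-0.
Test 3 (P=1, Q=0, R=0): fault-free U1=1, U2=1, U3=0, U4=0, U5=0, U6=0, U7=1 → 1; observed 0. Eliminates U2 stuck-at-1.
Only U3 stuck-at-1 is consistent with every test.

U3 stuck-at-1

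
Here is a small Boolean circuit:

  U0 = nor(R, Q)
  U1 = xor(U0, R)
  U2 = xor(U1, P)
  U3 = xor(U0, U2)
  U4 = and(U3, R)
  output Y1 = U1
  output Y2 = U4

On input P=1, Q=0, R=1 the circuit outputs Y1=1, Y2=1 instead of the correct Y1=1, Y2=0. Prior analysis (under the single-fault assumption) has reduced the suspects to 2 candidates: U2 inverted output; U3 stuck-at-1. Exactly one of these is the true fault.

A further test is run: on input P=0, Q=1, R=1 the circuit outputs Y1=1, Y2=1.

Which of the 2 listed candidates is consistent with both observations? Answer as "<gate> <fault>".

U3 stuck-at-1

Evaluate each candidate on input P=0, Q=1, R=1:
  U2 inverted output: U0=0, U1=1, U2=0 [inverted output], U3=0, U4=0 → Y1=1, Y2=0 — eliminated
  U3 stuck-at-1: U0=0, U1=1, U2=1, U3=1 [stuck-at-1], U4=1 → Y1=1, Y2=1 — matches
Only U3 stuck-at-1 reproduces the observed Y1=1, Y2=1.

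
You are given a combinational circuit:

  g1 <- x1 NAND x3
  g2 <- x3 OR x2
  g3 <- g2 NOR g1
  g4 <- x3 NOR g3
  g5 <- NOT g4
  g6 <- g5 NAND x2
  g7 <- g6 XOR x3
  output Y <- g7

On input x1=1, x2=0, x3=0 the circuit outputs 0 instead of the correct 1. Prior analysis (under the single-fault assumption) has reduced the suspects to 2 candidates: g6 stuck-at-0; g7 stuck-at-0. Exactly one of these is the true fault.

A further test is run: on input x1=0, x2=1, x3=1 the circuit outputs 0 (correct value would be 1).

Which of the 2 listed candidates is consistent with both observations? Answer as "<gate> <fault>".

g7 stuck-at-0

Evaluate each candidate on input x1=0, x2=1, x3=1:
  g6 stuck-at-0: g1=1, g2=1, g3=0, g4=0, g5=1, g6=0 [stuck-at-0], g7=1 → 1 — eliminated
  g7 stuck-at-0: g1=1, g2=1, g3=0, g4=0, g5=1, g6=0, g7=0 [stuck-at-0] → 0 — matches
Only g7 stuck-at-0 reproduces the observed 0.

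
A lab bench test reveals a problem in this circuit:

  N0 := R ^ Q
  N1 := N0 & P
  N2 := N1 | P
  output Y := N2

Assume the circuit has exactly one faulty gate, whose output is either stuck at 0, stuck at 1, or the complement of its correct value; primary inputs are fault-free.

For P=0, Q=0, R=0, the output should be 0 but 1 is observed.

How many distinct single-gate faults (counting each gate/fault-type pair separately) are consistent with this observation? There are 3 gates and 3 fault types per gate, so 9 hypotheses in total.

Fault-free: N0=0, N1=0, N2=0 → 0. Observed 1.
  N0 stuck-at-0: output 0 ✗
  N0 stuck-at-1: output 0 ✗
  N0 inverted output: output 0 ✗
  N1 stuck-at-0: output 0 ✗
  N1 stuck-at-1: output 1 ✓
  N1 inverted output: output 1 ✓
  N2 stuck-at-0: output 0 ✗
  N2 stuck-at-1: output 1 ✓
  N2 inverted output: output 1 ✓
Consistent faults: {N1 stuck-at-1, N1 inverted output, N2 stuck-at-1, N2 inverted output} — 4 in all.

4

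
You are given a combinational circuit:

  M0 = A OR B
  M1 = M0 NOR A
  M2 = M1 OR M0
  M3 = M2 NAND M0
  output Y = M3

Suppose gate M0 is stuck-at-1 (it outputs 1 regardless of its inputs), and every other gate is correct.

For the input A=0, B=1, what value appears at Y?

0

Propagate with M0 forced: M0=1 [stuck-at-1], M1=0, M2=1, M3=0.
So Y = 0. (Same as the fault-free value — the fault is masked on this input.)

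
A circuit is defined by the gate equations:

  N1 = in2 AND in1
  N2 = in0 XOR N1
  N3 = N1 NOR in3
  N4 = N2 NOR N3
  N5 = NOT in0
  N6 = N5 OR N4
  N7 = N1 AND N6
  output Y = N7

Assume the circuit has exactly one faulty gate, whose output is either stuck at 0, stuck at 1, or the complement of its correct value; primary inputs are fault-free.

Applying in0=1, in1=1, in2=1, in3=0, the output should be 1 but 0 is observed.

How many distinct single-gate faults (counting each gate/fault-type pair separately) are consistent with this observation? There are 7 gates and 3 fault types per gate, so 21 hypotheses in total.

12

Fault-free: N1=1, N2=0, N3=0, N4=1, N5=0, N6=1, N7=1 → 1. Observed 0.
  N1: stuck-at-0, inverted output ✓; others ✗
  N2: stuck-at-1, inverted output ✓; others ✗
  N3: stuck-at-1, inverted output ✓; others ✗
  N4: stuck-at-0, inverted output ✓; others ✗
  N5: none of the 3 fault types match ✗
  N6: stuck-at-0, inverted output ✓; others ✗
  N7: stuck-at-0, inverted output ✓; others ✗
Consistent faults: {N1 stuck-at-0, N1 inverted output, N2 stuck-at-1, N2 inverted output, N3 stuck-at-1, N3 inverted output, N4 stuck-at-0, N4 inverted output, N6 stuck-at-0, N6 inverted output, N7 stuck-at-0, N7 inverted output} — 12 in all.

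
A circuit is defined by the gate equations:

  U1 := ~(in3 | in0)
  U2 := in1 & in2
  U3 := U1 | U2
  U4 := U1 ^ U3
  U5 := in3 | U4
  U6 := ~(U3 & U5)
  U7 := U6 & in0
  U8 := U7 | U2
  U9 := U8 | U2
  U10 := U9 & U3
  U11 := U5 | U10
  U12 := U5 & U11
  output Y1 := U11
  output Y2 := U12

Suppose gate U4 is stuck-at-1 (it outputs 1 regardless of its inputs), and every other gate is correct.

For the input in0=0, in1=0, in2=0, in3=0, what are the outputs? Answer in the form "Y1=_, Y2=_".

Y1=1, Y2=1

Propagate with U4 forced: U1=1, U2=0, U3=1, U4=1 [stuck-at-1], U5=1, U6=0, U7=0, U8=0, U9=0, U10=0, U11=1, U12=1.
So the outputs are Y1=1, Y2=1. (Without the fault they would be Y1=0, Y2=0.)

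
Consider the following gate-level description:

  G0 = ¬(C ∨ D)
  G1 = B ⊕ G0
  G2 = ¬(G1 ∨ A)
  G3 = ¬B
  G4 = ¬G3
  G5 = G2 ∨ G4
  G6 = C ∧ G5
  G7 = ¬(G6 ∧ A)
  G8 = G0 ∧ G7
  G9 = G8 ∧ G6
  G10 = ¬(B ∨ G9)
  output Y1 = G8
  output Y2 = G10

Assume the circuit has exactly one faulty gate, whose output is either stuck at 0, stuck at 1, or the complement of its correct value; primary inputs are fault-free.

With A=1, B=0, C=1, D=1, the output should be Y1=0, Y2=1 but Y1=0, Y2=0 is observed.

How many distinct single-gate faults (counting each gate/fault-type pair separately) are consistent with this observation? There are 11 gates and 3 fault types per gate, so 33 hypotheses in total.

Fault-free: G0=0, G1=0, G2=0, G3=1, G4=0, G5=0, G6=0, G7=1, G8=0, G9=0, G10=1 → Y1=0, Y2=1. Observed Y1=0, Y2=0.
  G0: none of the 3 fault types match ✗
  G1: none of the 3 fault types match ✗
  G2: none of the 3 fault types match ✗
  G3: none of the 3 fault types match ✗
  G4: none of the 3 fault types match ✗
  G5: none of the 3 fault types match ✗
  G6: none of the 3 fault types match ✗
  G7: none of the 3 fault types match ✗
  G8: none of the 3 fault types match ✗
  G9: stuck-at-1, inverted output ✓; others ✗
  G10: stuck-at-0, inverted output ✓; others ✗
Consistent faults: {G9 stuck-at-1, G9 inverted output, G10 stuck-at-0, G10 inverted output} — 4 in all.

4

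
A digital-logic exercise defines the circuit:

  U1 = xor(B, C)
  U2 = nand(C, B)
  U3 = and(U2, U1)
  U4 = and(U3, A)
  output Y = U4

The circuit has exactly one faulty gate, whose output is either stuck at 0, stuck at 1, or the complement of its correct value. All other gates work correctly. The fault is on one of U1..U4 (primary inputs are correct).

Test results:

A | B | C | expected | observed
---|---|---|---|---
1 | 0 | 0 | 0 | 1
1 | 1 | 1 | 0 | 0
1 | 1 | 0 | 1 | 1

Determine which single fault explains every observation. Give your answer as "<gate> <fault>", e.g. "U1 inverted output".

Fault-free values for test 1 (A=1, B=0, C=0): U1=0, U2=1, U3=0, U4=0, giving Y=0. Observed 1.
Test 1: faults giving observed 1 are {U1 stuck-at-1, U1 inverted output, U3 stuck-at-1, U3 inverted output, U4 stuck-at-1, U4 inverted output}.
Test 2 (A=1, B=1, C=1): fault-free U1=0, U2=0, U3=0, U4=0 → 0; observed 0. Eliminates U3 stuck-at-1, U3 inverted output, U4 stuck-at-1, U4 inverted output.
Test 3 (A=1, B=1, C=0): fault-free U1=1, U2=1, U3=1, U4=1 → 1; observed 1. Eliminates U1 inverted output.
Only U1 stuck-at-1 is consistent with every test.

U1 stuck-at-1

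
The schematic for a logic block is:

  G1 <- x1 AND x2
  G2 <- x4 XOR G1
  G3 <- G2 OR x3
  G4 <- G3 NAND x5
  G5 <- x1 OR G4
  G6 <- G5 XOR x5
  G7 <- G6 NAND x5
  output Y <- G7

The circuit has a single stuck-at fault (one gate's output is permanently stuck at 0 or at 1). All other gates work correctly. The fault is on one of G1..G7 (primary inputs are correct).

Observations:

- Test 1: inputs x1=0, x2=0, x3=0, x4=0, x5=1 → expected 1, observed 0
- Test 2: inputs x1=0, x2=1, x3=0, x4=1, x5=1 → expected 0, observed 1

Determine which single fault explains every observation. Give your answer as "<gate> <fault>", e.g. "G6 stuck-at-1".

Fault-free values for test 1 (x1=0, x2=0, x3=0, x4=0, x5=1): G1=0, G2=0, G3=0, G4=1, G5=1, G6=0, G7=1, giving Y=1. Observed 0.
Test 1: faults giving observed 0 are {G1 stuck-at-1, G2 stuck-at-1, G3 stuck-at-1, G4 stuck-at-0, G5 stuck-at-0, G6 stuck-at-1, G7 stuck-at-0}.
Test 2 (x1=0, x2=1, x3=0, x4=1, x5=1): fault-free G1=0, G2=1, G3=1, G4=0, G5=0, G6=1, G7=0 → 0; observed 1. Eliminates G2 stuck-at-1, G3 stuck-at-1, G4 stuck-at-0, G5 stuck-at-0, G6 stuck-at-1, G7 stuck-at-0.
Only G1 stuck-at-1 is consistent with every test.

G1 stuck-at-1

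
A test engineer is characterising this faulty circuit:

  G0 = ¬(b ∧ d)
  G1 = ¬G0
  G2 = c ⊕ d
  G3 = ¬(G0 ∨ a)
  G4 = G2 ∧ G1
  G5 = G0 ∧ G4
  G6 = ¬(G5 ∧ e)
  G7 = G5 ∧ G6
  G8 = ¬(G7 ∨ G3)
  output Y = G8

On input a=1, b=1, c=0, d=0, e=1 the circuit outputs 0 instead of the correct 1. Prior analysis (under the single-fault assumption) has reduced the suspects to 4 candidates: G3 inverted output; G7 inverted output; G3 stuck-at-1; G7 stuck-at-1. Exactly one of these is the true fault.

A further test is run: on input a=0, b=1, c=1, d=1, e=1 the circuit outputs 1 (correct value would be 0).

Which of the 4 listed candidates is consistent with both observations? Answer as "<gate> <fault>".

G3 inverted output

Evaluate each candidate on input a=0, b=1, c=1, d=1, e=1:
  G3 inverted output: G0=0, G1=1, G2=0, G3=0 [inverted output], G4=0, G5=0, G6=1, G7=0, G8=1 → 1 — matches
  G7 inverted output: G0=0, G1=1, G2=0, G3=1, G4=0, G5=0, G6=1, G7=1 [inverted output], G8=0 → 0 — eliminated
  G3 stuck-at-1: G0=0, G1=1, G2=0, G3=1 [stuck-at-1], G4=0, G5=0, G6=1, G7=0, G8=0 → 0 — eliminated
  G7 stuck-at-1: G0=0, G1=1, G2=0, G3=1, G4=0, G5=0, G6=1, G7=1 [stuck-at-1], G8=0 → 0 — eliminated
Only G3 inverted output reproduces the observed 1.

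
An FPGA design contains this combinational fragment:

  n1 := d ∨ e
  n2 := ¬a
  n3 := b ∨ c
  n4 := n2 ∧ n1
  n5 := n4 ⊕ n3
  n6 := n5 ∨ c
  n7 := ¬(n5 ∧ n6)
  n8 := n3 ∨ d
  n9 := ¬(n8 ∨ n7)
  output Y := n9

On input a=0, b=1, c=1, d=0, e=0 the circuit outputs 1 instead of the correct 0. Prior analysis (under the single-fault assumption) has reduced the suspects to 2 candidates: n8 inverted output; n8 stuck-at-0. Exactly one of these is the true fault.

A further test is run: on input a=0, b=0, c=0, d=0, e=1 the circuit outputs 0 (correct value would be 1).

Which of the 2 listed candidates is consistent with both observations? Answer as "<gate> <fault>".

Evaluate each candidate on input a=0, b=0, c=0, d=0, e=1:
  n8 inverted output: n1=1, n2=1, n3=0, n4=1, n5=1, n6=1, n7=0, n8=1 [inverted output], n9=0 → 0 — matches
  n8 stuck-at-0: n1=1, n2=1, n3=0, n4=1, n5=1, n6=1, n7=0, n8=0 [stuck-at-0], n9=1 → 1 — eliminated
Only n8 inverted output reproduces the observed 0.

n8 inverted output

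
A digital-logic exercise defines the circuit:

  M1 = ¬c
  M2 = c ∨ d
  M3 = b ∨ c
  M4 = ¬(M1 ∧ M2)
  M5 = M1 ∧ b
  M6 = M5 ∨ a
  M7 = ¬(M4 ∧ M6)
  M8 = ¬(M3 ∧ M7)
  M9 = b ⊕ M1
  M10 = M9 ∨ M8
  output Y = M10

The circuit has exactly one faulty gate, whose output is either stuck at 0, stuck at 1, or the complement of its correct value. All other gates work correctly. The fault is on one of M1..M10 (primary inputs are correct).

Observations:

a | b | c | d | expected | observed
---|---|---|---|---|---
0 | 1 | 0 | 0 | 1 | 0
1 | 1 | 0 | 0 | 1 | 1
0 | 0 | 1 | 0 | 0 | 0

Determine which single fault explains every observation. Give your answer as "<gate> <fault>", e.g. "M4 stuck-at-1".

M5 stuck-at-0

Fault-free values for test 1 (a=0, b=1, c=0, d=0): M1=1, M2=0, M3=1, M4=1, M5=1, M6=1, M7=0, M8=1, M9=0, M10=1, giving Y=1. Observed 0.
Test 1: faults giving observed 0 are {M2 stuck-at-1, M2 inverted output, M4 stuck-at-0, M4 inverted output, M5 stuck-at-0, M5 inverted output, M6 stuck-at-0, M6 inverted output, M7 stuck-at-1, M7 inverted output, M8 stuck-at-0, M8 inverted output, M10 stuck-at-0, M10 inverted output}.
Test 2 (a=1, b=1, c=0, d=0): fault-free M1=1, M2=0, M3=1, M4=1, M5=1, M6=1, M7=0, M8=1, M9=0, M10=1 → 1; observed 1. Eliminates M2 stuck-at-1, M2 inverted output, M4 stuck-at-0, M4 inverted output, M6 stuck-at-0, M6 inverted output, M7 stuck-at-1, M7 inverted output, M8 stuck-at-0, M8 inverted output, M10 stuck-at-0, M10 inverted output.
Test 3 (a=0, b=0, c=1, d=0): fault-free M1=0, M2=1, M3=1, M4=1, M5=0, M6=0, M7=1, M8=0, M9=0, M10=0 → 0; observed 0. Eliminates M5 inverted output.
Only M5 stuck-at-0 is consistent with every test.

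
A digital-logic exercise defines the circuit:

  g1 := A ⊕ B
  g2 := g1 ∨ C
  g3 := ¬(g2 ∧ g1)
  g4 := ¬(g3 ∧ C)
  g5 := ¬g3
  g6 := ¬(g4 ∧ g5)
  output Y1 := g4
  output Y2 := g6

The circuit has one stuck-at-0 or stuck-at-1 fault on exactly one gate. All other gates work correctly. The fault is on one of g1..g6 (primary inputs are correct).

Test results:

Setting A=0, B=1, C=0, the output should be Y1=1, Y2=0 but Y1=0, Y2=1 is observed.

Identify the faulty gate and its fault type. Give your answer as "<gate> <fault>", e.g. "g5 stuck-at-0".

Fault-free values for test 1 (A=0, B=1, C=0): g1=1, g2=1, g3=0, g4=1, g5=1, g6=0, giving Y1=1, Y2=0. Observed Y1=0, Y2=1.
Test 1: faults giving observed Y1=0, Y2=1 are {g4 stuck-at-0}.
Only g4 stuck-at-0 is consistent with every test.

g4 stuck-at-0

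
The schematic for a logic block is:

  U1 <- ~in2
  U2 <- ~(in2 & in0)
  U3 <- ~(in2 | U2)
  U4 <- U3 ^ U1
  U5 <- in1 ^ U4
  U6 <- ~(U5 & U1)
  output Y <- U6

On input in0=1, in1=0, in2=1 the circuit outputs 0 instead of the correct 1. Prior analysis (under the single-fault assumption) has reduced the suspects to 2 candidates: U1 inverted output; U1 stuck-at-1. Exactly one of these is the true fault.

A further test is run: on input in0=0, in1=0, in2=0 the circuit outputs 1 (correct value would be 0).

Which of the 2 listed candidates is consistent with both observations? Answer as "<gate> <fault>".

U1 inverted output

Evaluate each candidate on input in0=0, in1=0, in2=0:
  U1 inverted output: U1=0 [inverted output], U2=1, U3=0, U4=0, U5=0, U6=1 → 1 — matches
  U1 stuck-at-1: U1=1 [stuck-at-1], U2=1, U3=0, U4=1, U5=1, U6=0 → 0 — eliminated
Only U1 inverted output reproduces the observed 1.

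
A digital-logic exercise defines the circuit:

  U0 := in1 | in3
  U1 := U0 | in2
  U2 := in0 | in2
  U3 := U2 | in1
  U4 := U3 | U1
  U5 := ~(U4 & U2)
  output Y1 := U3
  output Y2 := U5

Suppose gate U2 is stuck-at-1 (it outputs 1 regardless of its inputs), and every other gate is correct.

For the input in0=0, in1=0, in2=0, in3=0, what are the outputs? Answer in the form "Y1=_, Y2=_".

Propagate with U2 forced: U0=0, U1=0, U2=1 [stuck-at-1], U3=1, U4=1, U5=0.
So the outputs are Y1=1, Y2=0. (Without the fault they would be Y1=0, Y2=1.)

Y1=1, Y2=0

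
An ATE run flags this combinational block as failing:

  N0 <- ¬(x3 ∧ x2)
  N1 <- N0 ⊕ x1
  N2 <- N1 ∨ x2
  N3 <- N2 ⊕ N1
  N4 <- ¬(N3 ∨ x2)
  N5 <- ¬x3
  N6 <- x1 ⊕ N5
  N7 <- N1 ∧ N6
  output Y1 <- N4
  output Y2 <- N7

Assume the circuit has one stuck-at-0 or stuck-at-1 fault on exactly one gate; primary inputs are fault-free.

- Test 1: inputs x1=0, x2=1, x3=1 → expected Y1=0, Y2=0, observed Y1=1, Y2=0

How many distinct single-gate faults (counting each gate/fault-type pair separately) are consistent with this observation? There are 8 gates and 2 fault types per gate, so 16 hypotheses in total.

Fault-free: N0=0, N1=0, N2=1, N3=1, N4=0, N5=0, N6=0, N7=0 → Y1=0, Y2=0. Observed Y1=1, Y2=0.
  N0: none of the 2 fault types match ✗
  N1: none of the 2 fault types match ✗
  N2: none of the 2 fault types match ✗
  N3: none of the 2 fault types match ✗
  N4: stuck-at-1 ✓; others ✗
  N5: none of the 2 fault types match ✗
  N6: none of the 2 fault types match ✗
  N7: none of the 2 fault types match ✗
Consistent faults: {N4 stuck-at-1} — 1 in all.

1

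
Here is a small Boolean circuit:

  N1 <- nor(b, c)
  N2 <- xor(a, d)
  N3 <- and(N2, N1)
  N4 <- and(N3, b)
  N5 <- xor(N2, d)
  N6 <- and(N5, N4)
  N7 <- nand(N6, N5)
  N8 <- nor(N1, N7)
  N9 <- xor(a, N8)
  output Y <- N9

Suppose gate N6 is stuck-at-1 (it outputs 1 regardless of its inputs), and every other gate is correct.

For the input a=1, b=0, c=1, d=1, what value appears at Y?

0

Propagate with N6 forced: N1=0, N2=0, N3=0, N4=0, N5=1, N6=1 [stuck-at-1], N7=0, N8=1, N9=0.
So Y = 0. (Without the fault it would be 1.)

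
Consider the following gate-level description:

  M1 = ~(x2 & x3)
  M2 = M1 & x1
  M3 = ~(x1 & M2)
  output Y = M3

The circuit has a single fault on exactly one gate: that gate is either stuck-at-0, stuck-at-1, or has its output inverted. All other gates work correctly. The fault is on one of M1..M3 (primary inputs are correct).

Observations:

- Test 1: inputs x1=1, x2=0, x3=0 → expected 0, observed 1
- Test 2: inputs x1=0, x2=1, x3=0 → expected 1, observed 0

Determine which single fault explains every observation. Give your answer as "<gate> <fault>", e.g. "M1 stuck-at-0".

Fault-free values for test 1 (x1=1, x2=0, x3=0): M1=1, M2=1, M3=0, giving Y=0. Observed 1.
Test 1: faults giving observed 1 are {M1 stuck-at-0, M1 inverted output, M2 stuck-at-0, M2 inverted output, M3 stuck-at-1, M3 inverted output}.
Test 2 (x1=0, x2=1, x3=0): fault-free M1=1, M2=0, M3=1 → 1; observed 0. Eliminates M1 stuck-at-0, M1 inverted output, M2 stuck-at-0, M2 inverted output, M3 stuck-at-1.
Only M3 inverted output is consistent with every test.

M3 inverted output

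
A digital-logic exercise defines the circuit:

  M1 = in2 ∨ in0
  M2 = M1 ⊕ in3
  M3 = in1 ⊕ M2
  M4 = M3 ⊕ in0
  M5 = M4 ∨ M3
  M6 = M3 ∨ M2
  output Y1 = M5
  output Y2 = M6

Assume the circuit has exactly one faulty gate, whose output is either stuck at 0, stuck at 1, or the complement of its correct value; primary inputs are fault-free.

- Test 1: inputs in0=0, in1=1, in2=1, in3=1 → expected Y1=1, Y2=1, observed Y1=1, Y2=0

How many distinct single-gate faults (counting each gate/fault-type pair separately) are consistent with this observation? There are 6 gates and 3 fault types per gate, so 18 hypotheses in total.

Fault-free: M1=1, M2=0, M3=1, M4=1, M5=1, M6=1 → Y1=1, Y2=1. Observed Y1=1, Y2=0.
  M1: none of the 3 fault types match ✗
  M2: none of the 3 fault types match ✗
  M3: none of the 3 fault types match ✗
  M4: none of the 3 fault types match ✗
  M5: none of the 3 fault types match ✗
  M6: stuck-at-0, inverted output ✓; others ✗
Consistent faults: {M6 stuck-at-0, M6 inverted output} — 2 in all.

2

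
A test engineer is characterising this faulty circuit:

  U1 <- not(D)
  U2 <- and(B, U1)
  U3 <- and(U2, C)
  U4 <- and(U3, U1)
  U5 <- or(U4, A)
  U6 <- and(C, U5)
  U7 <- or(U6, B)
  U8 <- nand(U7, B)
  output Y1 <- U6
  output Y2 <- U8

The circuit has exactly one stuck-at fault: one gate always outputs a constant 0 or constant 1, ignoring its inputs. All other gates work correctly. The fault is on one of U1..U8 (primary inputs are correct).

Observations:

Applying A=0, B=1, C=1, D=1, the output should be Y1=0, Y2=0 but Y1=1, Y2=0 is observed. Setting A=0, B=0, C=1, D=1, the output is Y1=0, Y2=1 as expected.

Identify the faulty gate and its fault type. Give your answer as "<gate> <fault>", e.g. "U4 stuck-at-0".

Fault-free values for test 1 (A=0, B=1, C=1, D=1): U1=0, U2=0, U3=0, U4=0, U5=0, U6=0, U7=1, U8=0, giving Y1=0, Y2=0. Observed Y1=1, Y2=0.
Test 1: faults giving observed Y1=1, Y2=0 are {U1 stuck-at-1, U4 stuck-at-1, U5 stuck-at-1, U6 stuck-at-1}.
Test 2 (A=0, B=0, C=1, D=1): fault-free U1=0, U2=0, U3=0, U4=0, U5=0, U6=0, U7=0, U8=1 → Y1=0, Y2=1; observed Y1=0, Y2=1. Eliminates U4 stuck-at-1, U5 stuck-at-1, U6 stuck-at-1.
Only U1 stuck-at-1 is consistent with every test.

U1 stuck-at-1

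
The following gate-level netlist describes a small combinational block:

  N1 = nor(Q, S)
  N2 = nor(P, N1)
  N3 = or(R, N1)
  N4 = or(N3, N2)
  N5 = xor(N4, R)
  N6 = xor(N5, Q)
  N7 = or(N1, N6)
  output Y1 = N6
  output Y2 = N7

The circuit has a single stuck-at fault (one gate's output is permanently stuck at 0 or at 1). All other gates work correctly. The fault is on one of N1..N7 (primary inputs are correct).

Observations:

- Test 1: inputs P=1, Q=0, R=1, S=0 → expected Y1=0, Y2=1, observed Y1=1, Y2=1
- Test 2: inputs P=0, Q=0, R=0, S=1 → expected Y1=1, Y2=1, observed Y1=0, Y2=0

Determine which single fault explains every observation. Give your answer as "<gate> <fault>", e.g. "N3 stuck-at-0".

Fault-free values for test 1 (P=1, Q=0, R=1, S=0): N1=1, N2=0, N3=1, N4=1, N5=0, N6=0, N7=1, giving Y1=0, Y2=1. Observed Y1=1, Y2=1.
Test 1: faults giving observed Y1=1, Y2=1 are {N3 stuck-at-0, N4 stuck-at-0, N5 stuck-at-1, N6 stuck-at-1}.
Test 2 (P=0, Q=0, R=0, S=1): fault-free N1=0, N2=1, N3=0, N4=1, N5=1, N6=1, N7=1 → Y1=1, Y2=1; observed Y1=0, Y2=0. Eliminates N3 stuck-at-0, N5 stuck-at-1, N6 stuck-at-1.
Only N4 stuck-at-0 is consistent with every test.

N4 stuck-at-0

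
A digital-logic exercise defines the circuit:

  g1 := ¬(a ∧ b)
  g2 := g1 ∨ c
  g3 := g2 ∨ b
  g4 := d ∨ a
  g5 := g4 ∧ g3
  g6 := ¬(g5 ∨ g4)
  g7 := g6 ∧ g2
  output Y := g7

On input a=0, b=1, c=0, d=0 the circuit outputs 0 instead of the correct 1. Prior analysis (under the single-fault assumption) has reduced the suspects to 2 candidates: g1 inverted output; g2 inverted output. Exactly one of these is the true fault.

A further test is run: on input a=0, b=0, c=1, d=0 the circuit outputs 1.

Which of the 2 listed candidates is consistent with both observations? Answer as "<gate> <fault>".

g1 inverted output

Evaluate each candidate on input a=0, b=0, c=1, d=0:
  g1 inverted output: g1=0 [inverted output], g2=1, g3=1, g4=0, g5=0, g6=1, g7=1 → 1 — matches
  g2 inverted output: g1=1, g2=0 [inverted output], g3=0, g4=0, g5=0, g6=1, g7=0 → 0 — eliminated
Only g1 inverted output reproduces the observed 1.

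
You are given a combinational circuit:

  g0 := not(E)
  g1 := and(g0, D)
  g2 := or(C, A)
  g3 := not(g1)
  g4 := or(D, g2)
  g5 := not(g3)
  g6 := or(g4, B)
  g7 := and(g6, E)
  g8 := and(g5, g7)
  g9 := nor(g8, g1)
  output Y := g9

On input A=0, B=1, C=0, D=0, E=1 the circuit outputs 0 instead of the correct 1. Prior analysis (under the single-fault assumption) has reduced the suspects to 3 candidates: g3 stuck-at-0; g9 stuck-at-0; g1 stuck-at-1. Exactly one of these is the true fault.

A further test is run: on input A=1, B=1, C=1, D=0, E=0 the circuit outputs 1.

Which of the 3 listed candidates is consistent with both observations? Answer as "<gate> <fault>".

g3 stuck-at-0

Evaluate each candidate on input A=1, B=1, C=1, D=0, E=0:
  g3 stuck-at-0: g0=1, g1=0, g2=1, g3=0 [stuck-at-0], g4=1, g5=1, g6=1, g7=0, g8=0, g9=1 → 1 — matches
  g9 stuck-at-0: g0=1, g1=0, g2=1, g3=1, g4=1, g5=0, g6=1, g7=0, g8=0, g9=0 [stuck-at-0] → 0 — eliminated
  g1 stuck-at-1: g0=1, g1=1 [stuck-at-1], g2=1, g3=0, g4=1, g5=1, g6=1, g7=0, g8=0, g9=0 → 0 — eliminated
Only g3 stuck-at-0 reproduces the observed 1.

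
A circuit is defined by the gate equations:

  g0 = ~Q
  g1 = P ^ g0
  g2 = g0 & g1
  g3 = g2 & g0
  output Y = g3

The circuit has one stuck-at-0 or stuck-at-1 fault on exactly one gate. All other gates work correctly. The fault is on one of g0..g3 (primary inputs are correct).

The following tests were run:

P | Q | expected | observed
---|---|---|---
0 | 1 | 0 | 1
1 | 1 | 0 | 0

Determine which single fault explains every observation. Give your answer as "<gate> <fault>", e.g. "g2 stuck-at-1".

Fault-free values for test 1 (P=0, Q=1): g0=0, g1=0, g2=0, g3=0, giving Y=0. Observed 1.
Test 1: faults giving observed 1 are {g0 stuck-at-1, g3 stuck-at-1}.
Test 2 (P=1, Q=1): fault-free g0=0, g1=1, g2=0, g3=0 → 0; observed 0. Eliminates g3 stuck-at-1.
Only g0 stuck-at-1 is consistent with every test.

g0 stuck-at-1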